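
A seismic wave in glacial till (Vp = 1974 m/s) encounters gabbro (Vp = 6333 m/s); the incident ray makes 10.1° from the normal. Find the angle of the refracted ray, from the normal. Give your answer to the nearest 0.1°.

Snell's law: sin θ₂ = (V₂/V₁)·sin θ₁ = (6333/1974)·sin 10.1° = 0.5626.
θ₂ = arcsin 0.5626 = 34.24° from the normal.

34.2°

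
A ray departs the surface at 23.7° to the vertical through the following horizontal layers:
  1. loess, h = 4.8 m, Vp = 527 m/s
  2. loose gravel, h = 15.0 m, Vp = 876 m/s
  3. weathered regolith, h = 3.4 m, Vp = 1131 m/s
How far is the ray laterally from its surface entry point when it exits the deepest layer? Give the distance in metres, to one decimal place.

Apply Snell's law at each interface; in layer i the horizontal offset is hᵢ·tan θᵢ.
Layer 1: θ = 23.70°; offset = 4.8·tan 23.70° = 2.107 m.
Layer 2: sin θ = 876·sin 23.7°/527 = 0.6681, θ = 41.92°; offset = 15.0·tan 41.92° = 13.470 m.
Layer 3: sin θ = 1131·sin 23.7°/527 = 0.8626, θ = 59.61°; offset = 3.4·tan 59.61° = 5.798 m.
Σ offsets = 21.375 m.

21.4 m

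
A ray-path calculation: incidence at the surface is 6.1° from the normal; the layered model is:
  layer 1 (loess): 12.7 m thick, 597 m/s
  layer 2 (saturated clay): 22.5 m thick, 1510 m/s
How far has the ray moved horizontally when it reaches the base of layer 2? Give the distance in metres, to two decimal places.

Apply Snell's law at each interface; in layer i the horizontal offset is hᵢ·tan θᵢ.
Layer 1: θ = 6.10°; offset = 12.7·tan 6.10° = 1.3572 m.
Layer 2: sin θ = 1510·sin 6.1°/597 = 0.2688, θ = 15.59°; offset = 22.5·tan 15.59° = 6.2785 m.
Σ offsets = 7.6357 m.

7.64 m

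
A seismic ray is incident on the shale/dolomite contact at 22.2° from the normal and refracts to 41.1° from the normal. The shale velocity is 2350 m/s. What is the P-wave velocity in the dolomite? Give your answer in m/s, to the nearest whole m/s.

4089 m/s

Snell's law: sin 22.2°/V₁ = sin 41.1°/V₂.
V₂ = V₁·sin 41.1°/sin 22.2° = 2350 × 1.7398 = 4088.58 m/s.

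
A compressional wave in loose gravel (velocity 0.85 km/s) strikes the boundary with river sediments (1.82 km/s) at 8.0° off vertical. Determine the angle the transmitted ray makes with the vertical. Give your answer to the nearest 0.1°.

17.3°

Snell's law: sin θ₂ = (V₂/V₁)·sin θ₁ = (1.82/0.85)·sin 8.0° = 0.2980.
θ₂ = arcsin 0.2980 = 17.34° from the normal.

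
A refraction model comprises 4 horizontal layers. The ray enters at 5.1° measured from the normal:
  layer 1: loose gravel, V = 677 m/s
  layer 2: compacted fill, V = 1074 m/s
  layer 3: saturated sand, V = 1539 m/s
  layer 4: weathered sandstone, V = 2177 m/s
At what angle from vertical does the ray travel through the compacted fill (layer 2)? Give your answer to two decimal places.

Ray parameter p = sin 5.1° / 677 = 1.3131e-04 s/m.
sin θ_2 = p·V_2 = 1.3131e-04 × 1074 = 0.1410.
θ_2 = 8.11° from the vertical.

8.11°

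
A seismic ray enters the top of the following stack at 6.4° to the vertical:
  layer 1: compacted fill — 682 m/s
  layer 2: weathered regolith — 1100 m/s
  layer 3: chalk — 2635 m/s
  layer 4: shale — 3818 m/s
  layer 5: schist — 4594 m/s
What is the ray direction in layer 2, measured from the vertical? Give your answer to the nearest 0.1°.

Snell's law across each interface conserves sin θ / V, so sin θ_2 = V_2·sin θ₁/V₁.
sin θ_2 = 1100 × sin 6.4° / 682 = 0.1798.
θ_2 = 10.36° from the vertical.

10.4°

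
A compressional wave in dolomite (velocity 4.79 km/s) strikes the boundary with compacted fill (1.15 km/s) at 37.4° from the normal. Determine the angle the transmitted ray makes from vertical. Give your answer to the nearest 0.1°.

sin θ₁/V₁ = sin θ₂/V₂ ⇒ sin θ₂ = 1.15·sin 37.4°/4.79 = 1.15·0.6074/4.79 = 0.1458.
θ₂ = arcsin 0.1458 = 8.38° from the normal.

8.4°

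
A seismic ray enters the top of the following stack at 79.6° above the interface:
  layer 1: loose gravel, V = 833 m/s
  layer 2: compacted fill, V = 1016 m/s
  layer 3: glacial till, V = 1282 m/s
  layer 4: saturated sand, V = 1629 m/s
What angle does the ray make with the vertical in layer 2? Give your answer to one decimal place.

12.7°

From the normal: θ₁ = 90° − 79.6° = 10.4°.
Ray parameter p = sin 10.4° / 833 = 2.1671e-04 s/m.
sin θ_2 = p·V_2 = 2.1671e-04 × 1016 = 0.2202.
θ_2 = 12.72° from the vertical.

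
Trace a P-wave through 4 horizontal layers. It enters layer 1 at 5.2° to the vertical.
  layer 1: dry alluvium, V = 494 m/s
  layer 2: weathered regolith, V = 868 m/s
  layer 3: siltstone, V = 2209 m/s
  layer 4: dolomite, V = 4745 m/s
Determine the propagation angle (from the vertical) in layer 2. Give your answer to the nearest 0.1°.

9.2°

Snell's law across each interface conserves sin θ / V, so sin θ_2 = V_2·sin θ₁/V₁.
sin θ_2 = 868 × sin 5.2° / 494 = 0.1592.
θ_2 = arcsin 0.1592 = 9.16°.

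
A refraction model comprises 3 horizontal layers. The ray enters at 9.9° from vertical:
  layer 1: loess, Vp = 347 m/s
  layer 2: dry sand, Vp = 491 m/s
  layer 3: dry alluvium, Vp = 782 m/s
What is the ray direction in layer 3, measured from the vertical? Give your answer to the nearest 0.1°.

Snell's law across each interface conserves sin θ / V, so sin θ_3 = V_3·sin θ₁/V₁.
sin θ_3 = 782 × sin 9.9° / 347 = 0.3875.
θ_3 = 22.80° from the vertical.

22.8°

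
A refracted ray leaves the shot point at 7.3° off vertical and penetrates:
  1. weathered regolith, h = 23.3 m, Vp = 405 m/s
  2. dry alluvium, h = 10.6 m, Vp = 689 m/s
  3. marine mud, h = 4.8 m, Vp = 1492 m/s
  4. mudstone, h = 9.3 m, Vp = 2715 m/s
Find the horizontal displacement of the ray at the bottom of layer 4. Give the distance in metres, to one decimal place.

23.0 m

Ray parameter p = sin 7.3° / 405 m/s = 3.1374e-04 s/m.
Layer 1: θ = 7.30°; offset = 23.3·tan 7.30° = 2.985 m.
Layer 2: sin θ = p·689 = 0.2162 → θ = 12.48°; offset = 10.6·tan 12.48° = 2.347 m.
Layer 3: sin θ = p·1492 = 0.4681 → θ = 27.91°; offset = 4.8·tan 27.91° = 2.543 m.
Layer 4: sin θ = p·2715 = 0.8518 → θ = 58.41°; offset = 9.3·tan 58.41° = 15.122 m.
Σ offsets = 22.996 m.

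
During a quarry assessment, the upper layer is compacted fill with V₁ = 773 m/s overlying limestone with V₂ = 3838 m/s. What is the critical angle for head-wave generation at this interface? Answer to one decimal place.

11.6°

Critical incidence: sin θ_c = V₁/V₂ = 773/3838 = 0.2014.
θ_c = arcsin 0.2014 = 11.62°.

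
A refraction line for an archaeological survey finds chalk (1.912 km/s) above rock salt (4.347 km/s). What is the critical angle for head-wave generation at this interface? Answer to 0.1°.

At critical incidence the refracted ray runs along the interface (θ₂ = 90°), so sin θ_c = V₁/V₂.
θ_c = arcsin(1.912/4.347) = arcsin 0.4398 = 26.09°.

26.1°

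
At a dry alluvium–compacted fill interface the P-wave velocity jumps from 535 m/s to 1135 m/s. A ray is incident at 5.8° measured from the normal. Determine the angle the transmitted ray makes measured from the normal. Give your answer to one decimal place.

12.4°

Snell's law: sin θ₂ = (V₂/V₁)·sin θ₁ = (1135/535)·sin 5.8° = 0.2144.
θ₂ = sin⁻¹(0.2144) = 12.38° (from vertical).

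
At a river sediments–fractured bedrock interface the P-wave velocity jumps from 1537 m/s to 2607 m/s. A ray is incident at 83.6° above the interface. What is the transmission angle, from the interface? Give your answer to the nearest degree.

79°

Angle from the normal: 90° − 83.6° = 6.4°.
Snell's law: sin θ₂ = (V₂/V₁)·sin θ₁ = (2607/1537)·sin 6.4° = 0.1891.
θ₂ = arcsin 0.1891 = 10.90° from the normal.
From the interface: 90° − 10.90° = 79.10°.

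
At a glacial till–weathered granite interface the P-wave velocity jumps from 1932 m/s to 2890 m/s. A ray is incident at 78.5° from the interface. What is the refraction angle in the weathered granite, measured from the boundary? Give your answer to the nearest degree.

73°

Angle from the normal: 90° − 78.5° = 11.5°.
sin θ₁/V₁ = sin θ₂/V₂ ⇒ sin θ₂ = 2890·sin 11.5°/1932 = 2890·0.1994/1932 = 0.2982.
θ₂ = sin⁻¹(0.2982) = 17.35° (from vertical).
From the interface: 90° − 17.35° = 72.65°.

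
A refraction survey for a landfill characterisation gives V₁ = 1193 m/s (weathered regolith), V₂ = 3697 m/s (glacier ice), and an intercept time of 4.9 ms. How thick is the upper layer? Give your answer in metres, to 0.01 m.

3.09 m

θ_c = arcsin(1193/3697) = 18.83°; cos θ_c = 0.9465.
tᵢ = 2h cos θ_c/V₁ ⇒ h = tᵢ·V₁/(2 cos θ_c) = 0.0049·1193/(2·0.9465) = 3.09 m.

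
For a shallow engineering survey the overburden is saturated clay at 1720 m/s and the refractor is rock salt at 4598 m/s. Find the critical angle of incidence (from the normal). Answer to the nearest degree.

22°

Critical incidence: sin θ_c = V₁/V₂ = 1720/4598 = 0.3741.
θ_c = arcsin 0.3741 = 21.97°.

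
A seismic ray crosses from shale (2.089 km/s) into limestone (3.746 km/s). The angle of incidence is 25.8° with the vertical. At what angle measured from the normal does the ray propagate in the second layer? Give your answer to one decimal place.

51.3°

Snell's law: sin θ₂ = (V₂/V₁)·sin θ₁ = (3.746/2.089)·sin 25.8° = 0.7805.
θ₂ = sin⁻¹(0.7805) = 51.30° (from vertical).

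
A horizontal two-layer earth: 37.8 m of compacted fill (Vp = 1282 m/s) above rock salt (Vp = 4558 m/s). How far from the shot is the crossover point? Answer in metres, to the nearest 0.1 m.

θ_c = arcsin(1282/4558) = 16.34°, so cos θ_c = 0.9596 and tᵢ = 2h cos θ_c/V₁ = 0.0566 s.
At crossover x/V₁ = x/V₂ + tᵢ ⇒ x = tᵢ/(1/V₁ − 1/V₂) = 0.05659/(7.8003e-04 − 2.1939e-04) = 100.94 m.

100.9 m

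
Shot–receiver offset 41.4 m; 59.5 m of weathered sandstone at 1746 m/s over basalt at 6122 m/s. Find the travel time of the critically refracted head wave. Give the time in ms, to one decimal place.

72.1 ms

t = x/V₂ + 2h·√(V₂²−V₁²)/(V₁V₂).
√(V₂²−V₁²) = √(6122²−1746²) = 5867.7 m/s; delay term = 2·59.5·5867.7/(1746·6122) = 0.06533 s.
t = 41.4/6122 + 0.06533 = 0.07209 s.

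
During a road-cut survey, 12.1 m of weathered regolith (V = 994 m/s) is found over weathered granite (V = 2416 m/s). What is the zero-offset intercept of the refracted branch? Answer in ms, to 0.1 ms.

22.2 ms

tᵢ = 2h·√(V₂²−V₁²)/(V₁V₂).
√(V₂²−V₁²) = √(2416²−994²) = 2202.0 m/s.
tᵢ = 2·12.1·2202.0/(994·2416) = 0.02219 s.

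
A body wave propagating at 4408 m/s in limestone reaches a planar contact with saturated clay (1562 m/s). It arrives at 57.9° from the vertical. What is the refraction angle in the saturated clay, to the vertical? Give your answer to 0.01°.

17.47°

Snell's law: sin θ₂ = (V₂/V₁)·sin θ₁ = (1562/4408)·sin 57.9° = 0.3002.
θ₂ = arcsin 0.3002 = 17.47° from the normal.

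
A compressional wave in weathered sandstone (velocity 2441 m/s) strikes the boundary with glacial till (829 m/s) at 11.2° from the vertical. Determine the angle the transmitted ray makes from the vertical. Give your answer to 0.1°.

3.8°

sin θ₁/V₁ = sin θ₂/V₂ ⇒ sin θ₂ = 829·sin 11.2°/2441 = 829·0.1942/2441 = 0.0660.
θ₂ = arcsin 0.0660 = 3.78° from the normal.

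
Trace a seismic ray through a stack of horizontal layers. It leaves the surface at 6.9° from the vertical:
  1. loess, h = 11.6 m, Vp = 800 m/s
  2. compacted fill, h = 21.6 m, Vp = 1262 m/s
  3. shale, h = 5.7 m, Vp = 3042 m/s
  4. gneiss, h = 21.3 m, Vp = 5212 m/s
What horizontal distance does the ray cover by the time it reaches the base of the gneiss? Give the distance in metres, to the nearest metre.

Ray parameter p = sin 6.9° / 800 m/s = 1.5017e-04 s/m.
Layer 1: θ = 6.90°; offset = 11.6·tan 6.90° = 1.404 m.
Layer 2: sin θ = p·1262 = 0.1895 → θ = 10.92°; offset = 21.6·tan 10.92° = 4.169 m.
Layer 3: sin θ = p·3042 = 0.4568 → θ = 27.18°; offset = 5.7·tan 27.18° = 2.927 m.
Layer 4: sin θ = p·5212 = 0.7827 → θ = 51.51°; offset = 21.3·tan 51.51° = 26.785 m.
Total horizontal offset = 35.285 m.

35 m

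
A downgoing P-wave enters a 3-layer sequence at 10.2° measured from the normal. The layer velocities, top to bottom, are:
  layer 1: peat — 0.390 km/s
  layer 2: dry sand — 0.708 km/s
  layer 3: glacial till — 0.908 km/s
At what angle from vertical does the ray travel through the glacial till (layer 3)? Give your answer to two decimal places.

24.35°

Snell's law across each interface conserves sin θ / V, so sin θ_3 = V_3·sin θ₁/V₁.
sin θ_3 = 0.908 × sin 10.2° / 0.390 = 0.4123.
θ_3 = arcsin 0.4123 = 24.35°.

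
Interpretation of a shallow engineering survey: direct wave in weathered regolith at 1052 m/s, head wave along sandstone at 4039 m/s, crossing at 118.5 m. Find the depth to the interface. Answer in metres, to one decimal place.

45.4 m

h = (x_cross/2)·√((V₂−V₁)/(V₂+V₁)).
(V₂−V₁)/(V₂+V₁) = (4039−1052)/(4039+1052) = 0.5867; √ = 0.7660.
h = (118.5/2)·0.7660 = 45.38 m.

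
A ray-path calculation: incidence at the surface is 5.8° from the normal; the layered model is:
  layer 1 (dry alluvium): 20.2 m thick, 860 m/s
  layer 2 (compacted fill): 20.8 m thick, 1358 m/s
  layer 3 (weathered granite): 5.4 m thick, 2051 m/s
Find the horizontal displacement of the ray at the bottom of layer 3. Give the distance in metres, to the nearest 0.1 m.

6.8 m

p = sin θ₁/V₁ = sin 5.8°/860 = 1.1751e-04 s/m is conserved through the stack.
Layer 1: θ = 5.80°; offset = 20.2·tan 5.80° = 2.052 m.
Layer 2: sin θ = p·1358 = 0.1596 → θ = 9.18°; offset = 20.8·tan 9.18° = 3.362 m.
Layer 3: sin θ = p·2051 = 0.2410 → θ = 13.95°; offset = 5.4·tan 13.95° = 1.341 m.
Total horizontal offset = 6.755 m.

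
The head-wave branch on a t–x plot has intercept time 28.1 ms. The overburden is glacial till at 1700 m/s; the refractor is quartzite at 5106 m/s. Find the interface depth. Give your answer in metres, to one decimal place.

θ_c = arcsin(1700/5106) = 19.45°; cos θ_c = 0.9429.
tᵢ = 2h cos θ_c/V₁ ⇒ h = tᵢ·V₁/(2 cos θ_c) = 0.0281·1700/(2·0.9429) = 25.33 m.

25.3 m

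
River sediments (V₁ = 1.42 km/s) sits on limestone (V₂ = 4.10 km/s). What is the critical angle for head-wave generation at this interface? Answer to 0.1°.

20.3°

At critical incidence the refracted ray runs along the interface (θ₂ = 90°), so sin θ_c = V₁/V₂.
θ_c = arcsin(1.42/4.10) = arcsin 0.3463 = 20.26°.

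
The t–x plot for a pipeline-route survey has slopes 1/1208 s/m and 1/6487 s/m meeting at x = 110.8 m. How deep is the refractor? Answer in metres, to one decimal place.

x_cross = 2h·√((V₂+V₁)/(V₂−V₁)) → h = x_cross / (2·√((V₂+V₁)/(V₂−V₁))).
√((V₂+V₁)/(V₂−V₁)) = √((6487+1208)/(6487−1208)) = 1.2073.
h = 110.8 / (2·1.2073) = 45.89 m.

45.9 m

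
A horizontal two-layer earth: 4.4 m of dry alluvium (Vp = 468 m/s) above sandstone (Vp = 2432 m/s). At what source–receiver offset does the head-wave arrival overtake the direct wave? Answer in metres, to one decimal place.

10.7 m

θ_c = arcsin(468/2432) = 11.09°, so cos θ_c = 0.9813 and tᵢ = 2h cos θ_c/V₁ = 0.0185 s.
At crossover x/V₁ = x/V₂ + tᵢ ⇒ x = tᵢ/(1/V₁ − 1/V₂) = 0.01845/(2.1368e-03 − 4.1118e-04) = 10.69 m.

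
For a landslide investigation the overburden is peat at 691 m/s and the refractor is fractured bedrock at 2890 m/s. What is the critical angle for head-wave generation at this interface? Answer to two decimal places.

Critical incidence: sin θ_c = V₁/V₂ = 691/2890 = 0.2391.
θ_c = arcsin 0.2391 = 13.83°.

13.83°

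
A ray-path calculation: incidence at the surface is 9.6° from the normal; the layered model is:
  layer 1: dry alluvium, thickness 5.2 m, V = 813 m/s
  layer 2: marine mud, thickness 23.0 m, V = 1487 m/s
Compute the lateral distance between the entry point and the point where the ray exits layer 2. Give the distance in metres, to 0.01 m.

8.25 m

Apply Snell's law at each interface; in layer i the horizontal offset is hᵢ·tan θᵢ.
Layer 1: θ = 9.60°; offset = 5.2·tan 9.60° = 0.8795 m.
Layer 2: sin θ = 1487·sin 9.6°/813 = 0.3050, θ = 17.76°; offset = 23.0·tan 17.76° = 7.3666 m.
Total horizontal offset = 8.2461 m.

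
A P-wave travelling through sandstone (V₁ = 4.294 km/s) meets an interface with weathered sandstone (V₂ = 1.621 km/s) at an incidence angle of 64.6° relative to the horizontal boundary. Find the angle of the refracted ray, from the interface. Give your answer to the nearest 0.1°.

Angle from the normal: 90° − 64.6° = 25.4°.
sin θ₁/V₁ = sin θ₂/V₂ ⇒ sin θ₂ = 1.621·sin 25.4°/4.294 = 1.621·0.4289/4.294 = 0.1619.
θ₂ = arcsin 0.1619 = 9.32° from the normal.
From the interface: 90° − 9.32° = 80.68°.

80.7°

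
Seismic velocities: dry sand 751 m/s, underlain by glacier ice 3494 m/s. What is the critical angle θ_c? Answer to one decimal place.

At critical incidence the refracted ray runs along the interface (θ₂ = 90°), so sin θ_c = V₁/V₂.
θ_c = arcsin(751/3494) = arcsin 0.2149 = 12.41°.

12.4°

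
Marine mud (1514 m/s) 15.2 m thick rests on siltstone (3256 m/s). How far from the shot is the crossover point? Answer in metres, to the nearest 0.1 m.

50.3 m

θ_c = arcsin(1514/3256) = 27.71°, so cos θ_c = 0.8853 and tᵢ = 2h cos θ_c/V₁ = 0.0178 s.
At crossover x/V₁ = x/V₂ + tᵢ ⇒ x = tᵢ/(1/V₁ − 1/V₂) = 0.01778/(6.6050e-04 − 3.0713e-04) = 50.30 m.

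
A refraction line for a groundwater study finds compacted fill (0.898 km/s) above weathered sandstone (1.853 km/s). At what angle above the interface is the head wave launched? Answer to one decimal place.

61.0°

At critical incidence the refracted ray runs along the interface (θ₂ = 90°), so sin θ_c = V₁/V₂.
θ_c = arcsin(0.898/1.853) = arcsin 0.4846 = 28.99°.
Measured from the interface: 90° − 28.99° = 61.01°.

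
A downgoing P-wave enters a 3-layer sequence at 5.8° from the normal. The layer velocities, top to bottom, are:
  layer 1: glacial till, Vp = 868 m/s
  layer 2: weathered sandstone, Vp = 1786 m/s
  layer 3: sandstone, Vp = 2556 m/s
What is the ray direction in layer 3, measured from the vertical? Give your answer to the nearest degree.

17°

Ray parameter p = sin 5.8° / 868 = 1.1642e-04 s/m.
sin θ_3 = p·V_3 = 1.1642e-04 × 2556 = 0.2976.
θ_3 = arcsin 0.2976 = 17.31°.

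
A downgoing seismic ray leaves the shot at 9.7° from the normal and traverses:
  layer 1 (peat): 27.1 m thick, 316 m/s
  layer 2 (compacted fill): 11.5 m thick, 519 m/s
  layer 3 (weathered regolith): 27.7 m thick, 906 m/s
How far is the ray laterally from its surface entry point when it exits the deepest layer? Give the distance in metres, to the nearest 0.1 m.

Apply Snell's law at each interface; in layer i the horizontal offset is hᵢ·tan θᵢ.
Layer 1: θ = 9.70°; offset = 27.1·tan 9.70° = 4.632 m.
Layer 2: sin θ = 519·sin 9.7°/316 = 0.2767, θ = 16.07°; offset = 11.5·tan 16.07° = 3.312 m.
Layer 3: sin θ = 906·sin 9.7°/316 = 0.4831, θ = 28.89°; offset = 27.7·tan 28.89° = 15.283 m.
Summing the layer offsets gives 23.227 m.

23.2 m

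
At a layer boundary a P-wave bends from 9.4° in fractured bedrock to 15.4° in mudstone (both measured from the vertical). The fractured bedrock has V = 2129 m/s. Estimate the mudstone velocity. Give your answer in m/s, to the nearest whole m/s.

sin 9.4° = 0.1633; sin 15.4° = 0.2656.
V₂ = V₁·(sin θ₂/sin θ₁) = 2129·(0.2656/0.1633) = 3461.60 m/s.

3462 m/s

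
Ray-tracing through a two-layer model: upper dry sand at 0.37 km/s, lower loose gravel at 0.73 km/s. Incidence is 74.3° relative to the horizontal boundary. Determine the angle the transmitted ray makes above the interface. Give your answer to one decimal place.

Convert to the normal: θ₁ = 90° − 74.3° = 15.7°.
sin θ₁/V₁ = sin θ₂/V₂ ⇒ sin θ₂ = 0.73·sin 15.7°/0.37 = 0.73·0.2706/0.37 = 0.5339.
θ₂ = sin⁻¹(0.5339) = 32.27° (from vertical).
From the interface: 90° − 32.27° = 57.73°.

57.7°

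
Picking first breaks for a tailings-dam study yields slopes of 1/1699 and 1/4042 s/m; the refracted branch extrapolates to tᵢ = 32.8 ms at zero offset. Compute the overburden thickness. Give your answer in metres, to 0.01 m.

30.71 m

h = tᵢ·V₁·V₂ / (2·√(V₂²−V₁²)).
√(V₂²−V₁²) = √(4042² − 1699²) = 3667.6 m/s.
h = 0.0328 s × 1699 × 4042 / (2 × 3667.6) = 30.71 m.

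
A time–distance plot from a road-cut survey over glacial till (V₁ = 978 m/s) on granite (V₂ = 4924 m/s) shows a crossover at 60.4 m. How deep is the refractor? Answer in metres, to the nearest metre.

h = (x_cross/2)·√((V₂−V₁)/(V₂+V₁)).
(V₂−V₁)/(V₂+V₁) = (4924−978)/(4924+978) = 0.6686; √ = 0.8177.
h = (60.4/2)·0.8177 = 24.69 m.

25 m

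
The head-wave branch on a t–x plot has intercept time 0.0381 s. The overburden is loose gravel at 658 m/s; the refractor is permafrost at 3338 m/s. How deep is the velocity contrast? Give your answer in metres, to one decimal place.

12.8 m

h = tᵢ·V₁·V₂ / (2·√(V₂²−V₁²)).
√(V₂²−V₁²) = √(3338² − 658²) = 3272.5 m/s.
h = 0.0381 s × 658 × 3338 / (2 × 3272.5) = 12.79 m.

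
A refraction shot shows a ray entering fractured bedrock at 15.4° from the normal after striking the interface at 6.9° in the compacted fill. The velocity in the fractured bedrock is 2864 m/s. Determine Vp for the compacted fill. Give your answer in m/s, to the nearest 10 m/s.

1300 m/s

Snell's law: sin 6.9°/V₁ = sin 15.4°/V₂.
V₁ = V₂·sin 6.9°/sin 15.4° = 2864 × 0.4524 = 1295.67 m/s.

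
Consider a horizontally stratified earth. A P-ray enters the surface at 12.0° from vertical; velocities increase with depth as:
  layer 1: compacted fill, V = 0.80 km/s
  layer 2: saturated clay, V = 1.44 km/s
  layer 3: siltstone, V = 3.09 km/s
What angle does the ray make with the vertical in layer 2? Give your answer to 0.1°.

22.0°

Ray parameter p = sin 12.0° / 0.80 = 2.5989e-01 s/km.
sin θ_2 = p·V_2 = 2.5989e-01 × 1.44 = 0.3742.
θ_2 = arcsin 0.3742 = 21.98°.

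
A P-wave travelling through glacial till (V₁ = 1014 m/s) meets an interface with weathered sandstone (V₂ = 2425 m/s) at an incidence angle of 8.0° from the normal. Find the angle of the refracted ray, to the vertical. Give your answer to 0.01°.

19.44°

sin θ₁/V₁ = sin θ₂/V₂ ⇒ sin θ₂ = 2425·sin 8.0°/1014 = 2425·0.1392/1014 = 0.3328.
θ₂ = arcsin 0.3328 = 19.44° from the normal.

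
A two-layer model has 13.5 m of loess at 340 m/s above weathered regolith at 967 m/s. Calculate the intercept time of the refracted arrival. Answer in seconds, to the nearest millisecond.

θ_c = arcsin(V₁/V₂) = arcsin(340/967) = 20.59°; cos θ_c = 0.9361.
tᵢ = 2h·cos θ_c / V₁ = 2·13.5·0.9361 / 340 = 0.07434 s.

0.074 s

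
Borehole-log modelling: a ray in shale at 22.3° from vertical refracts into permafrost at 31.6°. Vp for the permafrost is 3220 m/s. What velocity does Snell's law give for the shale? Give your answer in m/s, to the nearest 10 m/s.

Snell's law: sin 22.3°/V₁ = sin 31.6°/V₂.
V₁ = V₂·sin 22.3°/sin 31.6° = 3220 × 0.7242 = 2331.84 m/s.

2330 m/s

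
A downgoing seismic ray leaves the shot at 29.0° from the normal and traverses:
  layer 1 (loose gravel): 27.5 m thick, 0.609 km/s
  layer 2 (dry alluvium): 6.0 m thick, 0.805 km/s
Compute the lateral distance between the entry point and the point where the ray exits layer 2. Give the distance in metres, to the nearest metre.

Apply Snell's law at each interface; in layer i the horizontal offset is hᵢ·tan θᵢ.
Layer 1: θ = 29.00°; offset = 27.5·tan 29.00° = 15.243 m.
Layer 2: sin θ = 0.805·sin 29.0°/0.609 = 0.6408, θ = 39.85°; offset = 6.0·tan 39.85° = 5.009 m.
Total horizontal offset = 20.252 m.

20 m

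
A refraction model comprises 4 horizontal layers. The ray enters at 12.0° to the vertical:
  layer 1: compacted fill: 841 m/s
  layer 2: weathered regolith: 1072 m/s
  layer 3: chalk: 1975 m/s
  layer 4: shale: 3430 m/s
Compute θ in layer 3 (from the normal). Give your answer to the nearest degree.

Ray parameter p = sin 12.0° / 841 = 2.4722e-04 s/m.
sin θ_3 = p·V_3 = 2.4722e-04 × 1975 = 0.4883.
θ_3 = arcsin 0.4883 = 29.23°.

29°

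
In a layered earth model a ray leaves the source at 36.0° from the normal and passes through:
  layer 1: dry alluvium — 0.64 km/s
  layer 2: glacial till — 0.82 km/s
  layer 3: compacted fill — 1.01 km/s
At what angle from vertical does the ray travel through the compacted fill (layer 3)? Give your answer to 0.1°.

Ray parameter p = sin 36.0° / 0.64 = 9.1841e-01 s/km.
sin θ_3 = p·V_3 = 9.1841e-01 × 1.01 = 0.9276.
θ_3 = arcsin 0.9276 = 68.06°.

68.1°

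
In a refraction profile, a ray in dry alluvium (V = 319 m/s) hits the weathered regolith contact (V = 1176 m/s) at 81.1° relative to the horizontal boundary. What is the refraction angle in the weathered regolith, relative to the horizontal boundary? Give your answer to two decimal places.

55.23°

Angle from the normal: 90° − 81.1° = 8.9°.
Snell's law: sin θ₂ = (V₂/V₁)·sin θ₁ = (1176/319)·sin 8.9° = 0.5703.
θ₂ = arcsin 0.5703 = 34.77° from the normal.
From the interface: 90° − 34.77° = 55.23°.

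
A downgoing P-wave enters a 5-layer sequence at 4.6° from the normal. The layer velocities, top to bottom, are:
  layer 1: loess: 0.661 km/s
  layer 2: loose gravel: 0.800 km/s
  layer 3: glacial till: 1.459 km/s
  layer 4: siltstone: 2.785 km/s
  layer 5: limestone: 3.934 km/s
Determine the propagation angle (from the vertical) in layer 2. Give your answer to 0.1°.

Snell's law across each interface conserves sin θ / V, so sin θ_2 = V_2·sin θ₁/V₁.
sin θ_2 = 0.800 × sin 4.6° / 0.661 = 0.0971.
θ_2 = 5.57° from the vertical.

5.6°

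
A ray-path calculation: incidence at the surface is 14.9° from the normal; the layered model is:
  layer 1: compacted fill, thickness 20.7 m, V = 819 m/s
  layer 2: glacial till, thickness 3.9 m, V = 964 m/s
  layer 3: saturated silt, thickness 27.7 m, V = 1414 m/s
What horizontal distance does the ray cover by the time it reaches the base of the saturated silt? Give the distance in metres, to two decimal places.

20.47 m

p = sin θ₁/V₁ = sin 14.9°/819 = 3.1396e-04 s/m is conserved through the stack.
Layer 1: θ = 14.90°; offset = 20.7·tan 14.90° = 5.5078 m.
Layer 2: sin θ = p·964 = 0.3027 → θ = 17.62°; offset = 3.9·tan 17.62° = 1.2384 m.
Layer 3: sin θ = p·1414 = 0.4439 → θ = 26.36°; offset = 27.7·tan 26.36° = 13.7236 m.
Σ offsets = 20.4699 m.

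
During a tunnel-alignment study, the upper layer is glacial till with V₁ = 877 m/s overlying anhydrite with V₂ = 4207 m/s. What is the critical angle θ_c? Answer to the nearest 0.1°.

12.0°

Critical incidence: sin θ_c = V₁/V₂ = 877/4207 = 0.2085.
θ_c = arcsin 0.2085 = 12.03°.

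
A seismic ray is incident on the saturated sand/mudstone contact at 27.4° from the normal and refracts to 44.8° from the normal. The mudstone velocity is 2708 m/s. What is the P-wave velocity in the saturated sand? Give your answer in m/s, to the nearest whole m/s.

1769 m/s

Snell's law: sin 27.4°/V₁ = sin 44.8°/V₂.
V₁ = V₂·sin 27.4°/sin 44.8° = 2708 × 0.6531 = 1768.61 m/s.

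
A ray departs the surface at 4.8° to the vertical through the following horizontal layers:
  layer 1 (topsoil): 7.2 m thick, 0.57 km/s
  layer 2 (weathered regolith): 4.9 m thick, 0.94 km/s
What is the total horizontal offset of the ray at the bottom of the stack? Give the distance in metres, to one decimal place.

p = sin θ₁/V₁ = sin 4.8°/0.57 = 1.4680e-01 s/km is conserved through the stack.
Layer 1: θ = 4.80°; offset = 7.2·tan 4.80° = 0.605 m.
Layer 2: sin θ = p·0.94 = 0.1380 → θ = 7.93°; offset = 4.9·tan 7.93° = 0.683 m.
Summing the layer offsets gives 1.287 m.

1.3 m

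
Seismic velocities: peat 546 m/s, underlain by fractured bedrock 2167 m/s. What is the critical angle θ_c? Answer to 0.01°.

14.59°

At critical incidence the refracted ray runs along the interface (θ₂ = 90°), so sin θ_c = V₁/V₂.
θ_c = arcsin(546/2167) = arcsin 0.2520 = 14.59°.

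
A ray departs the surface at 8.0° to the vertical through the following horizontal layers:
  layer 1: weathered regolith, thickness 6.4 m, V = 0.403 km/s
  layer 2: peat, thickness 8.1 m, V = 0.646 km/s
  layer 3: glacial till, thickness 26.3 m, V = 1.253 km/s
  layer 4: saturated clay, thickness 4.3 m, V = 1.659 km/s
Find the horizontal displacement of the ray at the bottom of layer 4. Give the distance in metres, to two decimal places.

18.38 m

Apply Snell's law at each interface; in layer i the horizontal offset is hᵢ·tan θᵢ.
Layer 1: θ = 8.00°; offset = 6.4·tan 8.00° = 0.8995 m.
Layer 2: sin θ = 0.646·sin 8.0°/0.403 = 0.2231, θ = 12.89°; offset = 8.1·tan 12.89° = 1.8538 m.
Layer 3: sin θ = 1.253·sin 8.0°/0.403 = 0.4327, θ = 25.64°; offset = 26.3·tan 25.64° = 12.6234 m.
Layer 4: sin θ = 1.659·sin 8.0°/0.403 = 0.5729, θ = 34.95°; offset = 4.3·tan 34.95° = 3.0058 m.
Total horizontal offset = 18.3824 m.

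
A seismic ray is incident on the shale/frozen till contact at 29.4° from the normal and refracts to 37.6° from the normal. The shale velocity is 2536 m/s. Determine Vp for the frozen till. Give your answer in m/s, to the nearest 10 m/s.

3150 m/s

sin 29.4° = 0.4909; sin 37.6° = 0.6101.
V₂ = V₁·(sin θ₂/sin θ₁) = 2536·(0.6101/0.4909) = 3152.00 m/s.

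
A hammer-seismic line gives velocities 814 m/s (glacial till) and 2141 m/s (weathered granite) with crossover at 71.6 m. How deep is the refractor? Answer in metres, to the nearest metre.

x_cross = 2h·√((V₂+V₁)/(V₂−V₁)) → h = x_cross / (2·√((V₂+V₁)/(V₂−V₁))).
√((V₂+V₁)/(V₂−V₁)) = √((2141+814)/(2141−814)) = 1.4923.
h = 71.6 / (2·1.4923) = 23.99 m.

24 m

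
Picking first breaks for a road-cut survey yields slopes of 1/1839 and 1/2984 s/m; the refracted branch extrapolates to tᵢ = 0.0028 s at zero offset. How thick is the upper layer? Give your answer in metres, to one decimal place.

3.3 m

θ_c = arcsin(1839/2984) = 38.05°; cos θ_c = 0.7875.
tᵢ = 2h cos θ_c/V₁ ⇒ h = tᵢ·V₁/(2 cos θ_c) = 0.0028·1839/(2·0.7875) = 3.27 m.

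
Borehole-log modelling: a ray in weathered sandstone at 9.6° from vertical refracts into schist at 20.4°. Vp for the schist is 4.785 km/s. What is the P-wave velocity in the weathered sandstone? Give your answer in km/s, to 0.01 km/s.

2.29 km/s

Snell's law: sin 9.6°/V₁ = sin 20.4°/V₂.
V₁ = V₂·sin 9.6°/sin 20.4° = 4.785 × 0.4784 = 2.29 km/s.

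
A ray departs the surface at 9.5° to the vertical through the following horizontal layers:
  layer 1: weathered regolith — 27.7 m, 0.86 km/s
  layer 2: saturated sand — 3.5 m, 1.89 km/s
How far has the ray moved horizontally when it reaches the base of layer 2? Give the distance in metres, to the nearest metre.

6 m

p = sin θ₁/V₁ = sin 9.5°/0.86 = 1.9192e-01 s/km is conserved through the stack.
Layer 1: θ = 9.50°; offset = 27.7·tan 9.50° = 4.635 m.
Layer 2: sin θ = p·1.89 = 0.3627 → θ = 21.27°; offset = 3.5·tan 21.27° = 1.362 m.
Summing the layer offsets gives 5.998 m.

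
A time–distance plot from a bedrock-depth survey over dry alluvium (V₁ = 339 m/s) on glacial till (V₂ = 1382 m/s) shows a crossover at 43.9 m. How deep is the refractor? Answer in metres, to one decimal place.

17.1 m

h = (x_cross/2)·√((V₂−V₁)/(V₂+V₁)).
(V₂−V₁)/(V₂+V₁) = (1382−339)/(1382+339) = 0.6060; √ = 0.7785.
h = (43.9/2)·0.7785 = 17.09 m.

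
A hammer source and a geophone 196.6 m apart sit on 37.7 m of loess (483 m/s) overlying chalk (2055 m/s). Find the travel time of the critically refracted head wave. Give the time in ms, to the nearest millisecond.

247 ms

θ_c = arcsin(V₁/V₂) = arcsin(483/2055) = 13.59°, cos θ_c = 0.9720.
Intercept time tᵢ = 2h cos θ_c / V₁ = 2·37.7·0.9720/483 = 0.15173 s.
t = x/V₂ + tᵢ = 196.6/2055 + 0.15173 = 0.24740 s.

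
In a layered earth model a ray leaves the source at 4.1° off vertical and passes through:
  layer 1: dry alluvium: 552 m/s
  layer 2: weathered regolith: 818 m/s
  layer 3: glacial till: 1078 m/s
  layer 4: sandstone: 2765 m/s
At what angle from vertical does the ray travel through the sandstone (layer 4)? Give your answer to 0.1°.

Ray parameter p = sin 4.1° / 552 = 1.2952e-04 s/m.
sin θ_4 = p·V_4 = 1.2952e-04 × 2765 = 0.3581.
θ_4 = 20.99° from the vertical.

21.0°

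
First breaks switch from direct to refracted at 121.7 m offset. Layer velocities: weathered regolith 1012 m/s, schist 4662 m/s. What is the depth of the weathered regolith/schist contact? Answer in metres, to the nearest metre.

49 m

h = (x_cross/2)·√((V₂−V₁)/(V₂+V₁)).
(V₂−V₁)/(V₂+V₁) = (4662−1012)/(4662+1012) = 0.6433; √ = 0.8021.
h = (121.7/2)·0.8021 = 48.80 m.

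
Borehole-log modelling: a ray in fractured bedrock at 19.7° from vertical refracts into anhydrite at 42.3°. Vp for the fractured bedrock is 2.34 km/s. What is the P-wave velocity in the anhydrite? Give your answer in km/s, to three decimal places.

sin 19.7° = 0.3371; sin 42.3° = 0.6730.
V₂ = V₁·(sin θ₂/sin θ₁) = 2.34·(0.6730/0.3371) = 4.672 km/s.

4.672 km/s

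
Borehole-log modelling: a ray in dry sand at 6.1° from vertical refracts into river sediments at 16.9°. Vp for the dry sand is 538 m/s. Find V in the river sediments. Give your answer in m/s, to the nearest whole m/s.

sin 6.1° = 0.1063; sin 16.9° = 0.2907.
V₂ = V₁·(sin θ₂/sin θ₁) = 538·(0.2907/0.1063) = 1471.78 m/s.

1472 m/s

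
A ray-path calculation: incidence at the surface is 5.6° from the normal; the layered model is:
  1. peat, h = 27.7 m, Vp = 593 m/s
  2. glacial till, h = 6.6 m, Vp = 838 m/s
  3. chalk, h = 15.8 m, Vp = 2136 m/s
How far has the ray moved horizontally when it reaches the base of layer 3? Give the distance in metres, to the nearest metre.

10 m

Apply Snell's law at each interface; in layer i the horizontal offset is hᵢ·tan θᵢ.
Layer 1: θ = 5.60°; offset = 27.7·tan 5.60° = 2.716 m.
Layer 2: sin θ = 838·sin 5.6°/593 = 0.1379, θ = 7.93°; offset = 6.6·tan 7.93° = 0.919 m.
Layer 3: sin θ = 2136·sin 5.6°/593 = 0.3515, θ = 20.58°; offset = 15.8·tan 20.58° = 5.932 m.
Σ offsets = 9.567 m.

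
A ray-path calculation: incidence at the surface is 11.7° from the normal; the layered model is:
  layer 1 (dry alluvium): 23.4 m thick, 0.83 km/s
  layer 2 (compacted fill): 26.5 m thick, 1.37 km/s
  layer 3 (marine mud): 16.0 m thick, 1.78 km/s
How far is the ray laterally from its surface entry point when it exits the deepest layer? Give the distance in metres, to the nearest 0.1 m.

22.0 m

p = sin θ₁/V₁ = sin 11.7°/0.83 = 2.4432e-01 s/km is conserved through the stack.
Layer 1: θ = 11.70°; offset = 23.4·tan 11.70° = 4.846 m.
Layer 2: sin θ = p·1.37 = 0.3347 → θ = 19.56°; offset = 26.5·tan 19.56° = 9.413 m.
Layer 3: sin θ = p·1.78 = 0.4349 → θ = 25.78°; offset = 16.0·tan 25.78° = 7.727 m.
Total horizontal offset = 21.986 m.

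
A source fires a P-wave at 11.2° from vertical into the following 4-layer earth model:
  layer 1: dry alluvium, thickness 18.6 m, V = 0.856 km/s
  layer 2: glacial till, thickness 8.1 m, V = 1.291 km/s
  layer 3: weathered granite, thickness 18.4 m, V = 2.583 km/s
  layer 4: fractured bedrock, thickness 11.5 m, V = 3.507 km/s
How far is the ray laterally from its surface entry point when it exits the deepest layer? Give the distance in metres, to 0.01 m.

34.59 m

Apply Snell's law at each interface; in layer i the horizontal offset is hᵢ·tan θᵢ.
Layer 1: θ = 11.20°; offset = 18.6·tan 11.20° = 3.6829 m.
Layer 2: sin θ = 1.291·sin 11.2°/0.856 = 0.2929, θ = 17.03°; offset = 8.1·tan 17.03° = 2.4817 m.
Layer 3: sin θ = 2.583·sin 11.2°/0.856 = 0.5861, θ = 35.88°; offset = 18.4·tan 35.88° = 13.3102 m.
Layer 4: sin θ = 3.507·sin 11.2°/0.856 = 0.7958, θ = 52.73°; offset = 11.5·tan 52.73° = 15.1113 m.
Total horizontal offset = 34.5861 m.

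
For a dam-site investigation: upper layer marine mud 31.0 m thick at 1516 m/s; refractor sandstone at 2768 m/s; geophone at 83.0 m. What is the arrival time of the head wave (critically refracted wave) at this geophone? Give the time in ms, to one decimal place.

θ_c = arcsin(V₁/V₂) = arcsin(1516/2768) = 33.21°, cos θ_c = 0.8367.
Intercept time tᵢ = 2h cos θ_c / V₁ = 2·31.0·0.8367/1516 = 0.03422 s.
t = x/V₂ + tᵢ = 83.0/2768 + 0.03422 = 0.06420 s.

64.2 ms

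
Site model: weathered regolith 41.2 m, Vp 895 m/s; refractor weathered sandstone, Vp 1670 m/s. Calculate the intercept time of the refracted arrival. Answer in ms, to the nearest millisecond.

tᵢ = 2h·√(V₂²−V₁²)/(V₁V₂).
√(V₂²−V₁²) = √(1670²−895²) = 1409.9 m/s.
tᵢ = 2·41.2·1409.9/(895·1670) = 0.07773 s.

78 ms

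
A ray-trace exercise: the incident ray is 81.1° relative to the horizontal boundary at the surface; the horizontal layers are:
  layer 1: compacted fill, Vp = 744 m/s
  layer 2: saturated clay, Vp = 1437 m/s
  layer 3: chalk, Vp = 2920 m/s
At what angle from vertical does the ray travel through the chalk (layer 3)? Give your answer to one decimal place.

37.4°

From the normal: θ₁ = 90° − 81.1° = 8.9°.
Ray parameter p = sin 8.9° / 744 = 2.0794e-04 s/m.
sin θ_3 = p·V_3 = 2.0794e-04 × 2920 = 0.6072.
θ_3 = arcsin 0.6072 = 37.39°.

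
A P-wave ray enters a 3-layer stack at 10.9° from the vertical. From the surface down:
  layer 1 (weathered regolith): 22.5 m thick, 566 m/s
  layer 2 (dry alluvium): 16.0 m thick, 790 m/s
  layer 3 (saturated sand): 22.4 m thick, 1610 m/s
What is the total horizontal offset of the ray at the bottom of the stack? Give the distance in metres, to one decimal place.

23.0 m

Ray parameter p = sin 10.9° / 566 m/s = 3.3409e-04 s/m.
Layer 1: θ = 10.90°; offset = 22.5·tan 10.90° = 4.333 m.
Layer 2: sin θ = p·790 = 0.2639 → θ = 15.30°; offset = 16.0·tan 15.30° = 4.378 m.
Layer 3: sin θ = p·1610 = 0.5379 → θ = 32.54°; offset = 22.4·tan 32.54° = 14.292 m.
Total horizontal offset = 23.003 m.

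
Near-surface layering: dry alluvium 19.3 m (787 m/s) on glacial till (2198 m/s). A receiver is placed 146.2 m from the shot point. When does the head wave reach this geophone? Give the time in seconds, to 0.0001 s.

0.1123 s

θ_c = arcsin(V₁/V₂) = arcsin(787/2198) = 20.98°, cos θ_c = 0.9337.
Intercept time tᵢ = 2h cos θ_c / V₁ = 2·19.3·0.9337/787 = 0.04580 s.
t = x/V₂ + tᵢ = 146.2/2198 + 0.04580 = 0.11231 s.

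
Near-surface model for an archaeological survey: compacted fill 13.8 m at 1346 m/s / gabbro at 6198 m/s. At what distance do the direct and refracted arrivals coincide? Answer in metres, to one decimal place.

θ_c = arcsin(1346/6198) = 12.54°, so cos θ_c = 0.9761 and tᵢ = 2h cos θ_c/V₁ = 0.0200 s.
At crossover x/V₁ = x/V₂ + tᵢ ⇒ x = tᵢ/(1/V₁ − 1/V₂) = 0.02002/(7.4294e-04 − 1.6134e-04) = 34.42 m.

34.4 m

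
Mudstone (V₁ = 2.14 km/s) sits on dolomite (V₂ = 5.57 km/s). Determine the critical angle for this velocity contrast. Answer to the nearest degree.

Critical incidence: sin θ_c = V₁/V₂ = 2.14/5.57 = 0.3842.
θ_c = arcsin 0.3842 = 22.59°.

23°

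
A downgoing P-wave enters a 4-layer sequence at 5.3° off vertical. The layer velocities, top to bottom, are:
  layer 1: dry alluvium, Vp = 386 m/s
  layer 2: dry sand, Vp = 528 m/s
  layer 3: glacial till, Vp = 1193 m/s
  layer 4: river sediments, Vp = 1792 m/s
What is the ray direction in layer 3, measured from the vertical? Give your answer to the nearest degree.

17°

Ray parameter p = sin 5.3° / 386 = 2.3930e-04 s/m.
sin θ_3 = p·V_3 = 2.3930e-04 × 1193 = 0.2855.
θ_3 = arcsin 0.2855 = 16.59°.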